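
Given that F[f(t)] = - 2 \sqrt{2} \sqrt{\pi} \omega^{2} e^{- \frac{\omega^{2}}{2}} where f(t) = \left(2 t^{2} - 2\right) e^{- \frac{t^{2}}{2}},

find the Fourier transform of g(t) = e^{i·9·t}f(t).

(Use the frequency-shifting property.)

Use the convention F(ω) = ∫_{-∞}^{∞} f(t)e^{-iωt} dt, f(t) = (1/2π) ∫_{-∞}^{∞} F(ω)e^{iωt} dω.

F[g](ω) = - 2 \sqrt{2} \sqrt{\pi} \left(\omega - 9\right)^{2} e^{- \frac{\left(\omega - 9\right)^{2}}{2}}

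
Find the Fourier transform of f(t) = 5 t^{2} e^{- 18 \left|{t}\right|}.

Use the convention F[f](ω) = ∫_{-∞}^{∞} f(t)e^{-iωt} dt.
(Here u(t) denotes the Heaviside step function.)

F(ω) = \frac{1080 \left(108 - \omega^{2}\right)}{\left(\omega^{2} + 324\right)^{3}}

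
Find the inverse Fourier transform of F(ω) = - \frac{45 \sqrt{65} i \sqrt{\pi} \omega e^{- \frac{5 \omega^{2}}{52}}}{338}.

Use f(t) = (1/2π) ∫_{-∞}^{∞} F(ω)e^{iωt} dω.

f(t) = 9 t e^{- \frac{13 t^{2}}{5}}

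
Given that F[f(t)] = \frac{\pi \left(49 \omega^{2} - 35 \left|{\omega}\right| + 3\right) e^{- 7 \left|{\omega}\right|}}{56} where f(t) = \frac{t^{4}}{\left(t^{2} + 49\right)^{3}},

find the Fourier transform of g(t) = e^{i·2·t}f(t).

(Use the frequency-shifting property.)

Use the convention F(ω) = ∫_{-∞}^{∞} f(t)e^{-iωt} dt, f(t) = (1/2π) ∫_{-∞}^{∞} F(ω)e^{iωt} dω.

F[g](ω) = \frac{\pi \left(49 \left(\omega - 2\right)^{2} - 35 \left|{\omega - 2}\right| + 3\right) e^{- 7 \left|{\omega - 2}\right|}}{56}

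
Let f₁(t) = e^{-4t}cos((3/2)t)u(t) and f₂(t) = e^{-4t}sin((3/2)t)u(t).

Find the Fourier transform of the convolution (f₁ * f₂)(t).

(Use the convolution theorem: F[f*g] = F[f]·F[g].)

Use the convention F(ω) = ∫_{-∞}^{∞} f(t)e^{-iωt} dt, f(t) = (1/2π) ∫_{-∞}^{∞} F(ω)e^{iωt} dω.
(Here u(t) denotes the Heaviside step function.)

F[f₁*f₂](ω) = \frac{24 \left(i \omega + 4\right)}{\left(4 \left(i \omega + 4\right)^{2} + 9\right)^{2}}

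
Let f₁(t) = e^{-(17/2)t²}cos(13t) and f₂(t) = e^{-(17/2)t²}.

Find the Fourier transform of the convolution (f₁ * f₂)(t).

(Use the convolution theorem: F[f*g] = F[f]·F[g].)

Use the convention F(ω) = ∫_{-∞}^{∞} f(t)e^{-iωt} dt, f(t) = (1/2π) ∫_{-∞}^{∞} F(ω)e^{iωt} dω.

F[f₁*f₂](ω) = \frac{\pi \left(e^{\frac{26 \omega}{17}} + 1\right) e^{- \frac{\omega^{2}}{17} - \frac{13 \omega}{17} - \frac{169}{34}}}{17}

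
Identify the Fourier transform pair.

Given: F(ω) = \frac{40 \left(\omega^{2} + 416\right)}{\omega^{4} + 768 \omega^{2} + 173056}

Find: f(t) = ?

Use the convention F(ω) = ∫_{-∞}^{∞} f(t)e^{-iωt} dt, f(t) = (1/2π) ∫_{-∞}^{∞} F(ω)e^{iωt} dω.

f(t) = e^{- 20 \left|{t}\right|} \cos{\left(4 \left|{t}\right| \right)}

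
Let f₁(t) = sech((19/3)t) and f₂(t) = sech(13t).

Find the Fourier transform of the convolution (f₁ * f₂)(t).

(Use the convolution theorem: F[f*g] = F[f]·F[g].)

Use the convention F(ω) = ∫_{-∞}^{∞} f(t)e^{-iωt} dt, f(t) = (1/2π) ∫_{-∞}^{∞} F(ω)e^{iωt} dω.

F[f₁*f₂](ω) = \frac{3 \pi^{2}}{247 \cosh{\left(\frac{\pi \omega}{26} \right)} \cosh{\left(\frac{3 \pi \omega}{38} \right)}}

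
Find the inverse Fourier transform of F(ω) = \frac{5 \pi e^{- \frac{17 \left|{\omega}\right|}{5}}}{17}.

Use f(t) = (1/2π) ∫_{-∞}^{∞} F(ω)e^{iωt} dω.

f(t) = \frac{1}{t^{2} + \frac{289}{25}}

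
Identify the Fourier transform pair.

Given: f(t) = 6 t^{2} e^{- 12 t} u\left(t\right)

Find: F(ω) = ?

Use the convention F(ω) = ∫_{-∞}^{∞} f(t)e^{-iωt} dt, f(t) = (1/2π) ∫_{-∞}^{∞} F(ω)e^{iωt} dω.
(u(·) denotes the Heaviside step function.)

F(ω) = \frac{12}{\left(i \omega + 12\right)^{3}}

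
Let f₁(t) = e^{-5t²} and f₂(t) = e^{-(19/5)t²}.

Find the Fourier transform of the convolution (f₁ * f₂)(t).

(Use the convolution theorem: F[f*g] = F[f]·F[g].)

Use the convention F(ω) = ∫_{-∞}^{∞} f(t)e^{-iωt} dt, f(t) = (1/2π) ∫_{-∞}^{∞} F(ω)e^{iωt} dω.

F[f₁*f₂](ω) = \frac{\sqrt{19} \pi e^{- \frac{11 \omega^{2}}{95}}}{19}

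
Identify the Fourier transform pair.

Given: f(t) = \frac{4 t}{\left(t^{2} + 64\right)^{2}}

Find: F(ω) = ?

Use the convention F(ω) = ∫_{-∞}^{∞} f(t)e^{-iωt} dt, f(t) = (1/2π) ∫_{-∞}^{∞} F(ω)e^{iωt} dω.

F(ω) = - \frac{i \pi \omega e^{- 8 \left|{\omega}\right|}}{4}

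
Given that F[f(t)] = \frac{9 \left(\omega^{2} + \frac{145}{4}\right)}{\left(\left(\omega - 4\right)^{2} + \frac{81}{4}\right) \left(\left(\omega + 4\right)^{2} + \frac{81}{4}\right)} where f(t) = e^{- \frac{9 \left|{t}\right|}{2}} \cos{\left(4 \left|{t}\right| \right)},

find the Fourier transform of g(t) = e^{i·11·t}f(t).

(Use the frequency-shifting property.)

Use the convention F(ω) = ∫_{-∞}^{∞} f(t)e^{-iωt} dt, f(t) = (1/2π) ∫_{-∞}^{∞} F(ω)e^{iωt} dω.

F[g](ω) = \frac{36 \left(4 \left(\omega - 11\right)^{2} + 145\right)}{\left(4 \left(\omega - 15\right)^{2} + 81\right) \left(4 \left(\omega - 7\right)^{2} + 81\right)}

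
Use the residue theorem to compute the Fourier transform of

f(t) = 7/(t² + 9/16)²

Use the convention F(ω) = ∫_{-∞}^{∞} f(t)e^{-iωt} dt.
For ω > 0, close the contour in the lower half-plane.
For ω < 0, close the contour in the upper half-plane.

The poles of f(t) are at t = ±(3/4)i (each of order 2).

Let g(z) = f(z)e^{-iωz}; for large |z| the factor e^{-iωz} decays in the lower half-plane when ω > 0 and in the upper half-plane when ω < 0.

Case ω > 0 (lower half-plane, clockwise contour ⇒ F(ω) = -2πi·ΣRes):
  Res_{z = - \frac{3 i}{4}} g(z) = \frac{28 i \left(3 \omega + 4\right) e^{- \frac{3 \omega}{4}}}{27} (pole of order 2)
  F(ω) = -2πi·ΣRes = \frac{56 \pi \left(3 \omega + 4\right) e^{- \frac{3 \omega}{4}}}{27}

Case ω < 0 (upper half-plane, counterclockwise contour ⇒ F(ω) = +2πi·ΣRes):
  Res_{z = \frac{3 i}{4}} g(z) = \frac{28 i \left(3 \omega - 4\right) e^{\frac{3 \omega}{4}}}{27} (pole of order 2)
  F(ω) = 2πi·ΣRes = \frac{56 \pi \left(4 - 3 \omega\right) e^{\frac{3 \omega}{4}}}{27}

Both cases combine into a single formula in |ω|:

F(ω) = \frac{56 \pi \left(3 \left|{\omega}\right| + 4\right) e^{- \frac{3 \left|{\omega}\right|}{4}}}{27}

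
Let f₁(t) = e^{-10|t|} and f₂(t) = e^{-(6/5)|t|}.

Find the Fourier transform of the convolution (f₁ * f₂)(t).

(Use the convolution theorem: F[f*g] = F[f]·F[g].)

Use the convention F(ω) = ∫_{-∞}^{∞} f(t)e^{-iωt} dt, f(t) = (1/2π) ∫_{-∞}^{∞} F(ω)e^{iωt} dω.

F[f₁*f₂](ω) = \frac{1200}{\left(\omega^{2} + 100\right) \left(25 \omega^{2} + 36\right)}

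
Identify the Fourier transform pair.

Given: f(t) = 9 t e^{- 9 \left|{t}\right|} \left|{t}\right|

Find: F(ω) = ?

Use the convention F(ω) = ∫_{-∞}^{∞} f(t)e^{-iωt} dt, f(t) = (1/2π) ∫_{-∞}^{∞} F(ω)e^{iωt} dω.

F(ω) = \frac{36 i \omega \left(\omega^{2} - 243\right)}{\left(\omega^{2} + 81\right)^{3}}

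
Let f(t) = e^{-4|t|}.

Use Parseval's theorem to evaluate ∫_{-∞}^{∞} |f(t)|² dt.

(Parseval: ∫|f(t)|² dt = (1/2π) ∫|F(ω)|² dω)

∫|f(t)|² dt = \frac{1}{4}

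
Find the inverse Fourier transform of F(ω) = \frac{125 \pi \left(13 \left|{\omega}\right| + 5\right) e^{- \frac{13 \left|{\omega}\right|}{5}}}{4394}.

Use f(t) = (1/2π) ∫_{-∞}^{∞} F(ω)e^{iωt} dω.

f(t) = \frac{5}{\left(t^{2} + \frac{169}{25}\right)^{2}}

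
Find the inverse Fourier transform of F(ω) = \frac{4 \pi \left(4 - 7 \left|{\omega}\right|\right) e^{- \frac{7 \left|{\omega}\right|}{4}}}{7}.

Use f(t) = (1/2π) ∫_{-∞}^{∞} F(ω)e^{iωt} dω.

f(t) = \frac{8 t^{2}}{\left(t^{2} + \frac{49}{16}\right)^{2}}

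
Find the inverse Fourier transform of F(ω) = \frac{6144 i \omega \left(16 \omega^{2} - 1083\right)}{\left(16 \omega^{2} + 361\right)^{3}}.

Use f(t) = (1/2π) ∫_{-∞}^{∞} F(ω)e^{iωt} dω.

f(t) = 6 t e^{- \frac{19 \left|{t}\right|}{4}} \left|{t}\right|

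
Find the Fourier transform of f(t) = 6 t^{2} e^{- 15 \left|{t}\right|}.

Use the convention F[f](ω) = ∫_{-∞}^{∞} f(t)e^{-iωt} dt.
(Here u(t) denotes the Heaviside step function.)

F(ω) = \frac{1080 \left(75 - \omega^{2}\right)}{\left(\omega^{2} + 225\right)^{3}}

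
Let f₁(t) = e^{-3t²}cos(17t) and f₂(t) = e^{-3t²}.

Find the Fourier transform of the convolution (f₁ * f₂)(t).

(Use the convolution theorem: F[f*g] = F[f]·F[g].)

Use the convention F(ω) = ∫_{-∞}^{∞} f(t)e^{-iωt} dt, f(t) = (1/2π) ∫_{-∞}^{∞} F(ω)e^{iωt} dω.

F[f₁*f₂](ω) = \frac{\pi \left(e^{\frac{17 \omega}{3}} + 1\right) e^{- \frac{\omega^{2}}{6} - \frac{17 \omega}{6} - \frac{289}{12}}}{6}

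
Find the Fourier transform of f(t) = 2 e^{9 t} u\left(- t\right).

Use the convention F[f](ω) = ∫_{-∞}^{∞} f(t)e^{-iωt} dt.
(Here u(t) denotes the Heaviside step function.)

F(ω) = - \frac{2}{i \omega - 9}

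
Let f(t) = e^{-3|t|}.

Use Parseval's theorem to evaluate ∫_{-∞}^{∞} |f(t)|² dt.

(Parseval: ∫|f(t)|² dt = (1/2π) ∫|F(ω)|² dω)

∫|f(t)|² dt = \frac{1}{3}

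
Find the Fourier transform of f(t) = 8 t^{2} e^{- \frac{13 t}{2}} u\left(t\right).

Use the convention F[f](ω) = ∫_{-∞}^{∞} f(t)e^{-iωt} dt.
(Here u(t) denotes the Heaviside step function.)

F(ω) = \frac{128}{\left(2 i \omega + 13\right)^{3}}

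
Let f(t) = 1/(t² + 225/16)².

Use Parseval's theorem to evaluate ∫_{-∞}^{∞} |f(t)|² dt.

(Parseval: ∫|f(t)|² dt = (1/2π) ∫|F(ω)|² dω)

∫|f(t)|² dt = \frac{1024 \pi}{34171875}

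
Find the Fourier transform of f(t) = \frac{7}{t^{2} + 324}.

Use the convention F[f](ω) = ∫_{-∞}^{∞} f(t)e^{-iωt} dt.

F(ω) = \frac{7 \pi e^{- 18 \left|{\omega}\right|}}{18}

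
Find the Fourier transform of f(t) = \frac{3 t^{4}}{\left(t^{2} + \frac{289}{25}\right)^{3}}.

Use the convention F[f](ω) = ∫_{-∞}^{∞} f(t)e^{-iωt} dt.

F(ω) = \frac{3 \pi \left(289 \omega^{2} - 425 \left|{\omega}\right| + 75\right) e^{- \frac{17 \left|{\omega}\right|}{5}}}{680}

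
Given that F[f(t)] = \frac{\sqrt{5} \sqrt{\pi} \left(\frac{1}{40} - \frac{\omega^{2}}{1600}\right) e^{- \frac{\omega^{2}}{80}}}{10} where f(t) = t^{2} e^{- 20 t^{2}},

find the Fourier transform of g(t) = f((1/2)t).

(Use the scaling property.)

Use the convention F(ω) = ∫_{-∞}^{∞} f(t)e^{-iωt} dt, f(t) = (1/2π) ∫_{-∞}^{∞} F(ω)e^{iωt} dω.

F[g](ω) = \frac{\sqrt{5} \sqrt{\pi} \left(10 - \omega^{2}\right) e^{- \frac{\omega^{2}}{20}}}{2000}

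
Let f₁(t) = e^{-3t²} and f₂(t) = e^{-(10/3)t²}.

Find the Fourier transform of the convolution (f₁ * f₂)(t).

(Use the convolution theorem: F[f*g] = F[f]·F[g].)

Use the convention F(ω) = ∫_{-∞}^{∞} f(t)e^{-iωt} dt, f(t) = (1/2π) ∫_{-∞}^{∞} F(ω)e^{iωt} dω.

F[f₁*f₂](ω) = \frac{\sqrt{10} \pi e^{- \frac{19 \omega^{2}}{120}}}{10}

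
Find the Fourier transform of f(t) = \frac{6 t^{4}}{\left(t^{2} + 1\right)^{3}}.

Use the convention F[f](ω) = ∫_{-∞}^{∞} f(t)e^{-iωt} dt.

F(ω) = \frac{3 \pi \left(\omega^{2} - 5 \left|{\omega}\right| + 3\right) e^{- \left|{\omega}\right|}}{4}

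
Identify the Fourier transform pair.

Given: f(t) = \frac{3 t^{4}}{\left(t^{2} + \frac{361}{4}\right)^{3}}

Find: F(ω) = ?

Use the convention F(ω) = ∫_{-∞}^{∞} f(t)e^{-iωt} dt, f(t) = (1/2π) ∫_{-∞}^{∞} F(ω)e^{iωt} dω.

F(ω) = \frac{3 \pi \left(361 \omega^{2} - 190 \left|{\omega}\right| + 12\right) e^{- \frac{19 \left|{\omega}\right|}{2}}}{304}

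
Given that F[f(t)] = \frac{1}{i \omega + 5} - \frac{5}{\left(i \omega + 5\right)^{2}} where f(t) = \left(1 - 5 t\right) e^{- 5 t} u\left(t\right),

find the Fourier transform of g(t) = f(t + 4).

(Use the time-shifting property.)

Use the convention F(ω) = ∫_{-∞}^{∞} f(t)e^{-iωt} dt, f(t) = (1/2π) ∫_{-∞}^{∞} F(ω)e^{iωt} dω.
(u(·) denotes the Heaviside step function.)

F[g](ω) = \frac{i \omega e^{4 i \omega}}{- \omega^{2} + 10 i \omega + 25}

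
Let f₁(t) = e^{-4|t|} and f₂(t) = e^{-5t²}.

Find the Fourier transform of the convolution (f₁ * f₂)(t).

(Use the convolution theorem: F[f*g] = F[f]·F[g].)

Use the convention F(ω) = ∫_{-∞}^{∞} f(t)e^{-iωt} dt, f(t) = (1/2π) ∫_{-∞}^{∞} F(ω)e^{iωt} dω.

F[f₁*f₂](ω) = \frac{8 \sqrt{5} \sqrt{\pi} e^{- \frac{\omega^{2}}{20}}}{5 \left(\omega^{2} + 16\right)}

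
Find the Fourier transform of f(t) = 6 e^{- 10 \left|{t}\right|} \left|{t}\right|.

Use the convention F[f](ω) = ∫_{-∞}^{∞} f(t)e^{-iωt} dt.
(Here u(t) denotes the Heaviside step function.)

F(ω) = \frac{12 \left(100 - \omega^{2}\right)}{\left(\omega^{2} + 100\right)^{2}}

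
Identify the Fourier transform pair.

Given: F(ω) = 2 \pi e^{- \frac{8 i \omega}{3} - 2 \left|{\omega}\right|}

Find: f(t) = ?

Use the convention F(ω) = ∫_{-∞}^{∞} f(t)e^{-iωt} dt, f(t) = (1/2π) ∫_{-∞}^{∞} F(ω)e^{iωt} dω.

f(t) = \frac{4}{\left(t - \frac{8}{3}\right)^{2} + 4}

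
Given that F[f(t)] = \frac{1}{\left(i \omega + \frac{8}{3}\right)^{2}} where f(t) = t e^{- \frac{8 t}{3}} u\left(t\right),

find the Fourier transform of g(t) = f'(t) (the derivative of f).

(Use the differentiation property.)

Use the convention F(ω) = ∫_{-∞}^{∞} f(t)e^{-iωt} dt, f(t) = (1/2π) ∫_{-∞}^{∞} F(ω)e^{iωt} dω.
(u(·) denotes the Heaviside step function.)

F[g](ω) = \frac{9 i \omega}{\left(3 i \omega + 8\right)^{2}}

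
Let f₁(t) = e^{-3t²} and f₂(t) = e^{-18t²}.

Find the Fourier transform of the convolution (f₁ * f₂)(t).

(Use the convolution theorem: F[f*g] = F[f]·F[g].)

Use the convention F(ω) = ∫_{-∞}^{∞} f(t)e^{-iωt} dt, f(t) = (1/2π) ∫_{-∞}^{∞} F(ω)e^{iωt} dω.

F[f₁*f₂](ω) = \frac{\sqrt{6} \pi e^{- \frac{7 \omega^{2}}{72}}}{18}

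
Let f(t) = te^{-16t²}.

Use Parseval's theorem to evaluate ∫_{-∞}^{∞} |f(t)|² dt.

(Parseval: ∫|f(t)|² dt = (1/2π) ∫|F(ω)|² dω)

∫|f(t)|² dt = \frac{\sqrt{2} \sqrt{\pi}}{512}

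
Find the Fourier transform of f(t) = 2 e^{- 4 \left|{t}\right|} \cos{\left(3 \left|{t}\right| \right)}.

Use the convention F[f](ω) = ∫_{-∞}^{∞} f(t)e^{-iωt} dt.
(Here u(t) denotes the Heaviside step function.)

F(ω) = \frac{16 \left(\omega^{2} + 25\right)}{\omega^{4} + 14 \omega^{2} + 625}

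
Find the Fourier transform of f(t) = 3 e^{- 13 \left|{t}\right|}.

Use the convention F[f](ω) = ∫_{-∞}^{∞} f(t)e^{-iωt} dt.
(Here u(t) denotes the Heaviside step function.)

F(ω) = \frac{78}{\omega^{2} + 169}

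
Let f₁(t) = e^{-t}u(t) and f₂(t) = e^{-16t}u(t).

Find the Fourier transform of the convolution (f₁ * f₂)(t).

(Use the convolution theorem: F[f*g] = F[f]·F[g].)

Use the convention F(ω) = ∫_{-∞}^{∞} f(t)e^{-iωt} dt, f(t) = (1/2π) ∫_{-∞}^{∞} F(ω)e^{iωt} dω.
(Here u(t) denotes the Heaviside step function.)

F[f₁*f₂](ω) = \frac{1}{\left(i \omega + 1\right) \left(i \omega + 16\right)}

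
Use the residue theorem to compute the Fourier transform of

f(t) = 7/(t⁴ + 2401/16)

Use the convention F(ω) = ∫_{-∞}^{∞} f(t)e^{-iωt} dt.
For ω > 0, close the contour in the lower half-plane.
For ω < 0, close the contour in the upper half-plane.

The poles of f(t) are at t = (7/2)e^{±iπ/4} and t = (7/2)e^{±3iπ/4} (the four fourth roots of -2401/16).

Let g(z) = f(z)e^{-iωz}; for large |z| the factor e^{-iωz} decays in the lower half-plane when ω > 0 and in the upper half-plane when ω < 0.

Case ω > 0 (lower half-plane, clockwise contour ⇒ F(ω) = -2πi·ΣRes):
  Res_{z = - \frac{7 \sqrt{2}}{4} - \frac{7 \sqrt{2} i}{4}} g(z) = \frac{\sqrt{2} \left(1 + i\right) e^{\frac{7 \sqrt{2} \omega \left(-1 + i\right)}{4}}}{49}
  Res_{z = \frac{7 \sqrt{2}}{4} - \frac{7 \sqrt{2} i}{4}} g(z) = \frac{\sqrt{2} \left(-1 + i\right) e^{- \frac{7 \sqrt{2} \omega \left(1 + i\right)}{4}}}{49}
  F(ω) = -2πi·ΣRes = \frac{2 \sqrt{2} \pi \left(\left(1 - i\right) e^{\frac{7 \sqrt{2} i \omega}{2}} + 1 + i\right) e^{- \frac{7 \sqrt{2} \omega \left(1 + i\right)}{4}}}{49} = \frac{8 \pi e^{- \frac{7 \sqrt{2} \omega}{4}} \sin{\left(\frac{7 \sqrt{2} \omega}{4} + \frac{\pi}{4} \right)}}{49}

Case ω < 0 (upper half-plane, counterclockwise contour ⇒ F(ω) = +2πi·ΣRes):
  Res_{z = \frac{7 \sqrt{2}}{4} + \frac{7 \sqrt{2} i}{4}} g(z) = - \frac{\sqrt{2} \left(1 + i\right) e^{\frac{7 \sqrt{2} \omega \left(1 - i\right)}{4}}}{49}
  Res_{z = - \frac{7 \sqrt{2}}{4} + \frac{7 \sqrt{2} i}{4}} g(z) = \frac{\sqrt{2} \left(1 - i\right) e^{\frac{7 \sqrt{2} \omega \left(1 + i\right)}{4}}}{49}
  F(ω) = 2πi·ΣRes = - \frac{2 \sqrt{2} i \pi \left(\left(1 + i\right) e^{\frac{7 \sqrt{2} \omega \left(1 - i\right)}{4}} - \left(1 - i\right) e^{\frac{7 \sqrt{2} \omega \left(1 + i\right)}{4}}\right)}{49} = \frac{8 \pi e^{\frac{7 \sqrt{2} \omega}{4}} \cos{\left(\frac{7 \sqrt{2} \omega}{4} + \frac{\pi}{4} \right)}}{49}

Both cases combine into a single formula in |ω|:

F(ω) = \frac{8 \pi e^{- \frac{7 \sqrt{2} \left|{\omega}\right|}{4}} \sin{\left(\frac{7 \sqrt{2} \left|{\omega}\right|}{4} + \frac{\pi}{4} \right)}}{49}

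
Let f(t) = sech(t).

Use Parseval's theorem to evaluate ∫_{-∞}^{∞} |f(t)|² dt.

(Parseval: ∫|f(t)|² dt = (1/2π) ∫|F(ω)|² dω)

∫|f(t)|² dt = 2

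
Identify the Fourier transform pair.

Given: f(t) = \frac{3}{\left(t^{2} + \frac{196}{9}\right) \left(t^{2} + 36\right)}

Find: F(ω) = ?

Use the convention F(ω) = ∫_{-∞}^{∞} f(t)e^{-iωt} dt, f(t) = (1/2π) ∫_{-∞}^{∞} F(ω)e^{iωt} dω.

F(ω) = - \frac{9 \pi e^{- 6 \left|{\omega}\right|}}{256} + \frac{81 \pi e^{- \frac{14 \left|{\omega}\right|}{3}}}{1792}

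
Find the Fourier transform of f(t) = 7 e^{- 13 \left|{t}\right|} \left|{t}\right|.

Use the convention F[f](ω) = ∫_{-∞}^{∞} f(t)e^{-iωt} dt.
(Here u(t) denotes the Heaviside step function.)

F(ω) = \frac{14 \left(169 - \omega^{2}\right)}{\left(\omega^{2} + 169\right)^{2}}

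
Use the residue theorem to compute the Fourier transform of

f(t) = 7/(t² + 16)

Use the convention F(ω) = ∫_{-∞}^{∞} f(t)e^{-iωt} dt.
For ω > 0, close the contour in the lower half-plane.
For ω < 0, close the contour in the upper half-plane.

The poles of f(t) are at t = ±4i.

Let g(z) = f(z)e^{-iωz}; for large |z| the factor e^{-iωz} decays in the lower half-plane when ω > 0 and in the upper half-plane when ω < 0.

Case ω > 0 (lower half-plane, clockwise contour ⇒ F(ω) = -2πi·ΣRes):
  Res_{z = - 4 i} g(z) = \frac{7 i e^{- 4 \omega}}{8}
  F(ω) = -2πi·ΣRes = \frac{7 \pi e^{- 4 \omega}}{4}

Case ω < 0 (upper half-plane, counterclockwise contour ⇒ F(ω) = +2πi·ΣRes):
  Res_{z = 4 i} g(z) = - \frac{7 i e^{4 \omega}}{8}
  F(ω) = 2πi·ΣRes = \frac{7 \pi e^{4 \omega}}{4}

Both cases combine into a single formula in |ω|:

F(ω) = \frac{7 \pi e^{- 4 \left|{\omega}\right|}}{4}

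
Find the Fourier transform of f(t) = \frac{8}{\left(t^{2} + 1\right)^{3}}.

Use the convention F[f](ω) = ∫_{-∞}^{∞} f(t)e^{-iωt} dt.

F(ω) = \pi \left(\omega^{2} + 3 \left|{\omega}\right| + 3\right) e^{- \left|{\omega}\right|}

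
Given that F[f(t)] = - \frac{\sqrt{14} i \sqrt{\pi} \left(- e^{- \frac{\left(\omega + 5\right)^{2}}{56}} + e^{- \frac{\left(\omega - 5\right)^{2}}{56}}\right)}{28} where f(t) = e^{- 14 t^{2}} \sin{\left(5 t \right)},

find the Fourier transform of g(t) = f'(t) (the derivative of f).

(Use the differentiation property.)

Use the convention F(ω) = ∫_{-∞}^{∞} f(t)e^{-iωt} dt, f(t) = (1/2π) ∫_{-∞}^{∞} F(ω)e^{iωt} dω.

F[g](ω) = \frac{\sqrt{14} \sqrt{\pi} \omega \left(e^{\frac{5 \omega}{14}} - 1\right) e^{- \frac{\omega^{2}}{56} - \frac{5 \omega}{28} - \frac{25}{56}}}{28}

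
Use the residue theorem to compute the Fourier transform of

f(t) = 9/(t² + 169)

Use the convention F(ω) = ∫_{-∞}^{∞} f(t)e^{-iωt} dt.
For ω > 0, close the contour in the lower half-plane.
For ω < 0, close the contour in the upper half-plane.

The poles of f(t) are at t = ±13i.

Let g(z) = f(z)e^{-iωz}; for large |z| the factor e^{-iωz} decays in the lower half-plane when ω > 0 and in the upper half-plane when ω < 0.

Case ω > 0 (lower half-plane, clockwise contour ⇒ F(ω) = -2πi·ΣRes):
  Res_{z = - 13 i} g(z) = \frac{9 i e^{- 13 \omega}}{26}
  F(ω) = -2πi·ΣRes = \frac{9 \pi e^{- 13 \omega}}{13}

Case ω < 0 (upper half-plane, counterclockwise contour ⇒ F(ω) = +2πi·ΣRes):
  Res_{z = 13 i} g(z) = - \frac{9 i e^{13 \omega}}{26}
  F(ω) = 2πi·ΣRes = \frac{9 \pi e^{13 \omega}}{13}

Both cases combine into a single formula in |ω|:

F(ω) = \frac{9 \pi e^{- 13 \left|{\omega}\right|}}{13}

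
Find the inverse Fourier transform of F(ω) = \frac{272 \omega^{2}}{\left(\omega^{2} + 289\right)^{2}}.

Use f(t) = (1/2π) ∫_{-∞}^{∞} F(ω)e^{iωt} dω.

f(t) = 4 \left(1 - 17 \left|{t}\right|\right) e^{- 17 \left|{t}\right|}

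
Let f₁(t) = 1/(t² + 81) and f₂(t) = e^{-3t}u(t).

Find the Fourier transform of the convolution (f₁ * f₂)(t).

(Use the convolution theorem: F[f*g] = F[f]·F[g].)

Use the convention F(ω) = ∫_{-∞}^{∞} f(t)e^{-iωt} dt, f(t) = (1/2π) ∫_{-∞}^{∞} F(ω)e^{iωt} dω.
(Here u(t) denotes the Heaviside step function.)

F[f₁*f₂](ω) = \frac{\pi e^{- 9 \left|{\omega}\right|}}{9 \left(i \omega + 3\right)}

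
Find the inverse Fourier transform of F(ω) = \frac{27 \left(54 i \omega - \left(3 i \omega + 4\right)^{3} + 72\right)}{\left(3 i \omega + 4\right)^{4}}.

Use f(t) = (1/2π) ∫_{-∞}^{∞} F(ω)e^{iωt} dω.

f(t) = 9 \left(t^{2} - 1\right) e^{- \frac{4 t}{3}} u\left(t\right)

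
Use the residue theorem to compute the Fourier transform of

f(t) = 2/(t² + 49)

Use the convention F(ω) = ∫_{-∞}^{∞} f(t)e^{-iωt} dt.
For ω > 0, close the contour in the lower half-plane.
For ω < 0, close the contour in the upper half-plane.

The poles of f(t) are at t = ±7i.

Let g(z) = f(z)e^{-iωz}; for large |z| the factor e^{-iωz} decays in the lower half-plane when ω > 0 and in the upper half-plane when ω < 0.

Case ω > 0 (lower half-plane, clockwise contour ⇒ F(ω) = -2πi·ΣRes):
  Res_{z = - 7 i} g(z) = \frac{i e^{- 7 \omega}}{7}
  F(ω) = -2πi·ΣRes = \frac{2 \pi e^{- 7 \omega}}{7}

Case ω < 0 (upper half-plane, counterclockwise contour ⇒ F(ω) = +2πi·ΣRes):
  Res_{z = 7 i} g(z) = - \frac{i e^{7 \omega}}{7}
  F(ω) = 2πi·ΣRes = \frac{2 \pi e^{7 \omega}}{7}

Both cases combine into a single formula in |ω|:

F(ω) = \frac{2 \pi e^{- 7 \left|{\omega}\right|}}{7}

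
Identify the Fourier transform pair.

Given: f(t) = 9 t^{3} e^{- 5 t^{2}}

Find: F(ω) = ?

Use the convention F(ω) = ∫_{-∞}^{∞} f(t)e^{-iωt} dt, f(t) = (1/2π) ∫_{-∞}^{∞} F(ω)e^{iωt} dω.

F(ω) = \frac{9 \sqrt{5} i \sqrt{\pi} \omega \left(\omega^{2} - 30\right) e^{- \frac{\omega^{2}}{20}}}{5000}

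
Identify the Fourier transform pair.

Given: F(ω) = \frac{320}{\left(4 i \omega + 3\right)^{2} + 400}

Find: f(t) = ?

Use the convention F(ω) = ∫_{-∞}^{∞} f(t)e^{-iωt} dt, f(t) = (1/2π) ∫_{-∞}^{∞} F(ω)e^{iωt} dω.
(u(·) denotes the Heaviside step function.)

f(t) = 4 e^{- \frac{3 t}{4}} \sin{\left(5 t \right)} u\left(t\right)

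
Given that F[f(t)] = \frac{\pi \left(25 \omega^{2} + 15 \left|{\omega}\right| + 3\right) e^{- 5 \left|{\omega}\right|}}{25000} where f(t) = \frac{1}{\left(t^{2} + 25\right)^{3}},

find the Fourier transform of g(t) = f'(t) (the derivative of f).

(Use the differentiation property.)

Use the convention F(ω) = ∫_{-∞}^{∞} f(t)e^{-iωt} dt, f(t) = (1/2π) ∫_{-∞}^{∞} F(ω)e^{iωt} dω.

F[g](ω) = \frac{i \pi \omega \left(25 \omega^{2} + 15 \left|{\omega}\right| + 3\right) e^{- 5 \left|{\omega}\right|}}{25000}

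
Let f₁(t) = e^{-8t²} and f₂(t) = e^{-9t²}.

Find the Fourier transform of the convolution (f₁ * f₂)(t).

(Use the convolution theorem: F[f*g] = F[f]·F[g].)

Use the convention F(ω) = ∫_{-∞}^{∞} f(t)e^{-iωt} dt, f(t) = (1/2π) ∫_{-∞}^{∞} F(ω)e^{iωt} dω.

F[f₁*f₂](ω) = \frac{\sqrt{2} \pi e^{- \frac{17 \omega^{2}}{288}}}{12}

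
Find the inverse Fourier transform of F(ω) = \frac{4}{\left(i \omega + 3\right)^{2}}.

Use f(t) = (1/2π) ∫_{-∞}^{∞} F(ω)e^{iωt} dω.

f(t) = 4 t e^{- 3 t} u\left(t\right)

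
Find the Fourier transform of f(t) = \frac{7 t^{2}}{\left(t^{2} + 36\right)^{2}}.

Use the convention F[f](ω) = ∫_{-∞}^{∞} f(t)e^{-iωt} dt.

F(ω) = \frac{7 \pi \left(1 - 6 \left|{\omega}\right|\right) e^{- 6 \left|{\omega}\right|}}{12}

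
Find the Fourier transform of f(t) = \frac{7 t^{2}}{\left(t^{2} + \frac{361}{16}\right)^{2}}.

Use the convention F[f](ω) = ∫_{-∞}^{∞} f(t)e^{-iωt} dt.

F(ω) = \frac{7 \pi \left(4 - 19 \left|{\omega}\right|\right) e^{- \frac{19 \left|{\omega}\right|}{4}}}{38}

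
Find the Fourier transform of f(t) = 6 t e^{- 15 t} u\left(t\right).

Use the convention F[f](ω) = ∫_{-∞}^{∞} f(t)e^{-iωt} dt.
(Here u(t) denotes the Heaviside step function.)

F(ω) = \frac{6}{\left(i \omega + 15\right)^{2}}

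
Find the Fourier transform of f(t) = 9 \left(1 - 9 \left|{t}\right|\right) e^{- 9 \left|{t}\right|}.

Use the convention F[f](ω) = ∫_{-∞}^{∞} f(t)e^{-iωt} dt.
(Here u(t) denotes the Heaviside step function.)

F(ω) = \frac{324 \omega^{2}}{\left(\omega^{2} + 81\right)^{2}}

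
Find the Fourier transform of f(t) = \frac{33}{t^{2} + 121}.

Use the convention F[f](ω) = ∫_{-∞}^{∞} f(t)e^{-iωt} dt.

F(ω) = 3 \pi e^{- 11 \left|{\omega}\right|}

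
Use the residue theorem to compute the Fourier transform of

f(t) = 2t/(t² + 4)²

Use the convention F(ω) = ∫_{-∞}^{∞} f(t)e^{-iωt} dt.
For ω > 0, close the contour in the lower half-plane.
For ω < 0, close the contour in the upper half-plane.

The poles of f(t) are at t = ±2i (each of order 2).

Let g(z) = f(z)e^{-iωz}; for large |z| the factor e^{-iωz} decays in the lower half-plane when ω > 0 and in the upper half-plane when ω < 0.

Case ω > 0 (lower half-plane, clockwise contour ⇒ F(ω) = -2πi·ΣRes):
  Res_{z = - 2 i} g(z) = \frac{\omega e^{- 2 \omega}}{4} (pole of order 2)
  F(ω) = -2πi·ΣRes = - \frac{i \pi \omega e^{- 2 \omega}}{2}

Case ω < 0 (upper half-plane, counterclockwise contour ⇒ F(ω) = +2πi·ΣRes):
  Res_{z = 2 i} g(z) = - \frac{\omega e^{2 \omega}}{4} (pole of order 2)
  F(ω) = 2πi·ΣRes = - \frac{i \pi \omega e^{2 \omega}}{2}

Both cases combine into a single formula in |ω|:

F(ω) = - \frac{i \pi \omega e^{- 2 \left|{\omega}\right|}}{2}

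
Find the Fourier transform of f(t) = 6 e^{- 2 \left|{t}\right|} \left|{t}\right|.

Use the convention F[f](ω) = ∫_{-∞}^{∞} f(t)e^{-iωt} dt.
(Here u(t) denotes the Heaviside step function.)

F(ω) = \frac{12 \left(4 - \omega^{2}\right)}{\left(\omega^{2} + 4\right)^{2}}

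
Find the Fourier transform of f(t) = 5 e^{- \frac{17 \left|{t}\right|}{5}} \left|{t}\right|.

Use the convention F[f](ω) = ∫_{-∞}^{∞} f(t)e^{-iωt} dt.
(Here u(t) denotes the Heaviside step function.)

F(ω) = \frac{250 \left(289 - 25 \omega^{2}\right)}{\left(25 \omega^{2} + 289\right)^{2}}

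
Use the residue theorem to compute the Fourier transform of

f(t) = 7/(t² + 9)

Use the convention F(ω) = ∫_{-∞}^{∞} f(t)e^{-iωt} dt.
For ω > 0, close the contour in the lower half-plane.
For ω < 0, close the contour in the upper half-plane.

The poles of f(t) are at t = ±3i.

Let g(z) = f(z)e^{-iωz}; for large |z| the factor e^{-iωz} decays in the lower half-plane when ω > 0 and in the upper half-plane when ω < 0.

Case ω > 0 (lower half-plane, clockwise contour ⇒ F(ω) = -2πi·ΣRes):
  Res_{z = - 3 i} g(z) = \frac{7 i e^{- 3 \omega}}{6}
  F(ω) = -2πi·ΣRes = \frac{7 \pi e^{- 3 \omega}}{3}

Case ω < 0 (upper half-plane, counterclockwise contour ⇒ F(ω) = +2πi·ΣRes):
  Res_{z = 3 i} g(z) = - \frac{7 i e^{3 \omega}}{6}
  F(ω) = 2πi·ΣRes = \frac{7 \pi e^{3 \omega}}{3}

Both cases combine into a single formula in |ω|:

F(ω) = \frac{7 \pi e^{- 3 \left|{\omega}\right|}}{3}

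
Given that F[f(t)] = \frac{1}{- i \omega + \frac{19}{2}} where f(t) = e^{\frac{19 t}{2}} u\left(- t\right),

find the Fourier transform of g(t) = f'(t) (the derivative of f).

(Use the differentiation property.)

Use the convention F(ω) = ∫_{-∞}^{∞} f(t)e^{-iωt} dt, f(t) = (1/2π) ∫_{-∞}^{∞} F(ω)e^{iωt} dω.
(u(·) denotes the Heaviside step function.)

F[g](ω) = - \frac{2 \omega}{2 \omega + 19 i}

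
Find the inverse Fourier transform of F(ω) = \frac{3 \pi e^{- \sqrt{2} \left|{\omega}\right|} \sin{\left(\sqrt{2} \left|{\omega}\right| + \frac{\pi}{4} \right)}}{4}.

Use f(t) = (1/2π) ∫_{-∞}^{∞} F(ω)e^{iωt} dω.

f(t) = \frac{6}{t^{4} + 16}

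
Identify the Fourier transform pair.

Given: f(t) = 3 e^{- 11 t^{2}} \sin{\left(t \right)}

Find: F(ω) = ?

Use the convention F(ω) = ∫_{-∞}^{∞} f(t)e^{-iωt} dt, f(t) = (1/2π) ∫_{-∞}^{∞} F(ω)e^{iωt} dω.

F(ω) = \frac{3 \sqrt{11} i \sqrt{\pi} \left(1 - e^{\frac{\omega}{11}}\right) e^{- \frac{\omega^{2}}{44} - \frac{\omega}{22} - \frac{1}{44}}}{22}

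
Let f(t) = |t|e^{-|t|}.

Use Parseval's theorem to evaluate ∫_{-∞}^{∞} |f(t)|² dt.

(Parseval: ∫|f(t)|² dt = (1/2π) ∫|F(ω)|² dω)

∫|f(t)|² dt = \frac{1}{2}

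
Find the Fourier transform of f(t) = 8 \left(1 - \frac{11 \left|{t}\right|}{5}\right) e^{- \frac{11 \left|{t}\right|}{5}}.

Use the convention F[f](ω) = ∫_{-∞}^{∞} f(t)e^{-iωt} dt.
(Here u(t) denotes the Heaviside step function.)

F(ω) = \frac{44000 \omega^{2}}{\left(25 \omega^{2} + 121\right)^{2}}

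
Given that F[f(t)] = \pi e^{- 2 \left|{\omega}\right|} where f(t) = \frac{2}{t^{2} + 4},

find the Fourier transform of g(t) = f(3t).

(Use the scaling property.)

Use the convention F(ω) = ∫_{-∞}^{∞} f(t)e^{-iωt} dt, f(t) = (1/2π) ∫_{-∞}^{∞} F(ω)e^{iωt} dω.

F[g](ω) = \frac{\pi e^{- \frac{2 \left|{\omega}\right|}{3}}}{3}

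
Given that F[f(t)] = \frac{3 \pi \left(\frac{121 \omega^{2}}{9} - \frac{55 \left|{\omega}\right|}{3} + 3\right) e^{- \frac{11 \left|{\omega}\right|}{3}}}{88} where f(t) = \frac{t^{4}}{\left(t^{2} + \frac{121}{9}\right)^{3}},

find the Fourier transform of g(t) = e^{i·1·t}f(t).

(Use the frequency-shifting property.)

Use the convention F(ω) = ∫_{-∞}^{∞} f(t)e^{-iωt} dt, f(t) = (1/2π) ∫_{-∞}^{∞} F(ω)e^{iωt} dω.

F[g](ω) = \frac{\pi \left(121 \left(\omega - 1\right)^{2} - 165 \left|{\omega - 1}\right| + 27\right) e^{- \frac{11 \left|{\omega - 1}\right|}{3}}}{264}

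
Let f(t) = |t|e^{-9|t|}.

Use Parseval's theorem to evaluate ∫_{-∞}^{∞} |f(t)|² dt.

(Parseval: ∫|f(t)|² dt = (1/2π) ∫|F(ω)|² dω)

∫|f(t)|² dt = \frac{1}{1458}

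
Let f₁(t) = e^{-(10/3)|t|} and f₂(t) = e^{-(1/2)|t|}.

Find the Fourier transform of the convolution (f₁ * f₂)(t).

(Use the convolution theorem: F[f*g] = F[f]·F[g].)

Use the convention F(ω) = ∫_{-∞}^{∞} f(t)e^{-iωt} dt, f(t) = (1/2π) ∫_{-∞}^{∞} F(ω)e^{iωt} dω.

F[f₁*f₂](ω) = \frac{240}{36 \omega^{4} + 409 \omega^{2} + 100}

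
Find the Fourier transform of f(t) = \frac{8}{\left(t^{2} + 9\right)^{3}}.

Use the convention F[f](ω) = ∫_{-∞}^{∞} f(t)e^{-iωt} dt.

F(ω) = \frac{\pi \left(3 \omega^{2} + 3 \left|{\omega}\right| + 1\right) e^{- 3 \left|{\omega}\right|}}{81}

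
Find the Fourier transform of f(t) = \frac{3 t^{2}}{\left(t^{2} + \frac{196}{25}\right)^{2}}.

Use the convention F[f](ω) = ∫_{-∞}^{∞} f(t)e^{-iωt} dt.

F(ω) = \frac{3 \pi \left(5 - 14 \left|{\omega}\right|\right) e^{- \frac{14 \left|{\omega}\right|}{5}}}{28}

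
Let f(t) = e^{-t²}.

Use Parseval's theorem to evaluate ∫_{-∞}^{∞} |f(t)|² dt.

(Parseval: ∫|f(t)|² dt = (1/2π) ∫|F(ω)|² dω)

∫|f(t)|² dt = \frac{\sqrt{2} \sqrt{\pi}}{2}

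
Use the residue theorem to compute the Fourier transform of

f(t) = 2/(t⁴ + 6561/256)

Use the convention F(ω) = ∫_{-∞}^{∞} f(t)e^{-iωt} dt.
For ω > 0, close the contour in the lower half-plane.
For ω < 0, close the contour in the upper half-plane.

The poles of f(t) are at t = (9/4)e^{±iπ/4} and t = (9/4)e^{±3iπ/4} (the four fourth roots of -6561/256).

Let g(z) = f(z)e^{-iωz}; for large |z| the factor e^{-iωz} decays in the lower half-plane when ω > 0 and in the upper half-plane when ω < 0.

Case ω > 0 (lower half-plane, clockwise contour ⇒ F(ω) = -2πi·ΣRes):
  Res_{z = - \frac{9 \sqrt{2}}{8} - \frac{9 \sqrt{2} i}{8}} g(z) = \frac{16 \sqrt{2} \left(1 + i\right) e^{\frac{9 \sqrt{2} \omega \left(-1 + i\right)}{8}}}{729}
  Res_{z = \frac{9 \sqrt{2}}{8} - \frac{9 \sqrt{2} i}{8}} g(z) = \frac{16 \sqrt{2} \left(-1 + i\right) e^{- \frac{9 \sqrt{2} \omega \left(1 + i\right)}{8}}}{729}
  F(ω) = -2πi·ΣRes = \frac{32 \sqrt{2} \pi \left(\left(1 - i\right) e^{\frac{9 \sqrt{2} i \omega}{4}} + 1 + i\right) e^{- \frac{9 \sqrt{2} \omega \left(1 + i\right)}{8}}}{729} = \frac{128 \pi e^{- \frac{9 \sqrt{2} \omega}{8}} \sin{\left(\frac{9 \sqrt{2} \omega}{8} + \frac{\pi}{4} \right)}}{729}

Case ω < 0 (upper half-plane, counterclockwise contour ⇒ F(ω) = +2πi·ΣRes):
  Res_{z = \frac{9 \sqrt{2}}{8} + \frac{9 \sqrt{2} i}{8}} g(z) = - \frac{16 \sqrt{2} \left(1 + i\right) e^{\frac{9 \sqrt{2} \omega \left(1 - i\right)}{8}}}{729}
  Res_{z = - \frac{9 \sqrt{2}}{8} + \frac{9 \sqrt{2} i}{8}} g(z) = \frac{16 \sqrt{2} \left(1 - i\right) e^{\frac{9 \sqrt{2} \omega \left(1 + i\right)}{8}}}{729}
  F(ω) = 2πi·ΣRes = - \frac{32 \sqrt{2} i \pi \left(\left(1 + i\right) e^{\frac{9 \sqrt{2} \omega \left(1 - i\right)}{8}} - \left(1 - i\right) e^{\frac{9 \sqrt{2} \omega \left(1 + i\right)}{8}}\right)}{729} = \frac{128 \pi e^{\frac{9 \sqrt{2} \omega}{8}} \cos{\left(\frac{9 \sqrt{2} \omega}{8} + \frac{\pi}{4} \right)}}{729}

Both cases combine into a single formula in |ω|:

F(ω) = \frac{128 \pi e^{- \frac{9 \sqrt{2} \left|{\omega}\right|}{8}} \sin{\left(\frac{9 \sqrt{2} \left|{\omega}\right|}{8} + \frac{\pi}{4} \right)}}{729}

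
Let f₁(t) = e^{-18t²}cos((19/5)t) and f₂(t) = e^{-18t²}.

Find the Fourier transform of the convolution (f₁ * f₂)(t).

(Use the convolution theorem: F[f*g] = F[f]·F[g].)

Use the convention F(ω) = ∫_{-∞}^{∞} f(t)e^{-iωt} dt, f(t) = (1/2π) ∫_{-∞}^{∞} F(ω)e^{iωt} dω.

F[f₁*f₂](ω) = \frac{\pi \left(e^{\frac{19 \omega}{90}} + 1\right) e^{- \frac{\omega^{2}}{36} - \frac{19 \omega}{180} - \frac{361}{1800}}}{36}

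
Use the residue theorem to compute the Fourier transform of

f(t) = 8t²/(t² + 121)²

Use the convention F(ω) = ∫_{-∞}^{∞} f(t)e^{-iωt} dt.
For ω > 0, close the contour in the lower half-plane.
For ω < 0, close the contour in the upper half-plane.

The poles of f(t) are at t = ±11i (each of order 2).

Let g(z) = f(z)e^{-iωz}; for large |z| the factor e^{-iωz} decays in the lower half-plane when ω > 0 and in the upper half-plane when ω < 0.

Case ω > 0 (lower half-plane, clockwise contour ⇒ F(ω) = -2πi·ΣRes):
  Res_{z = - 11 i} g(z) = i \left(\frac{2}{11} - 2 \omega\right) e^{- 11 \omega} (pole of order 2)
  F(ω) = -2πi·ΣRes = \frac{4 \pi \left(1 - 11 \omega\right) e^{- 11 \omega}}{11}

Case ω < 0 (upper half-plane, counterclockwise contour ⇒ F(ω) = +2πi·ΣRes):
  Res_{z = 11 i} g(z) = i \left(- 2 \omega - \frac{2}{11}\right) e^{11 \omega} (pole of order 2)
  F(ω) = 2πi·ΣRes = \frac{4 \pi \left(11 \omega + 1\right) e^{11 \omega}}{11}

Both cases combine into a single formula in |ω|:

F(ω) = \frac{4 \pi \left(1 - 11 \left|{\omega}\right|\right) e^{- 11 \left|{\omega}\right|}}{11}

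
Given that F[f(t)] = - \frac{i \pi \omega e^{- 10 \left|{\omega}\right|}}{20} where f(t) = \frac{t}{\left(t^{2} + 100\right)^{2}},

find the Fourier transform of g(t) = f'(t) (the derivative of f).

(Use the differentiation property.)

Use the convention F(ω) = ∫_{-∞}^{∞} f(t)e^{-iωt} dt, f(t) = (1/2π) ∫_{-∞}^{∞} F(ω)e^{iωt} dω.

F[g](ω) = \frac{\pi \omega^{2} e^{- 10 \left|{\omega}\right|}}{20}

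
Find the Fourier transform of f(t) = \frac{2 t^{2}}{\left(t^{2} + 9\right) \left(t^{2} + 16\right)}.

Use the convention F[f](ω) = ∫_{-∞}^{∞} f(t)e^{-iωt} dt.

F(ω) = \frac{2 \pi \left(4 - 3 e^{\left|{\omega}\right|}\right) e^{- 4 \left|{\omega}\right|}}{7}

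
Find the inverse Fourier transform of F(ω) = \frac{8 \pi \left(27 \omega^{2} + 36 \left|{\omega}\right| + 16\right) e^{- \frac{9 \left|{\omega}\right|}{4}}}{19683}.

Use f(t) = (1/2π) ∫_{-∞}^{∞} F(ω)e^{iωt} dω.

f(t) = \frac{1}{\left(t^{2} + \frac{81}{16}\right)^{3}}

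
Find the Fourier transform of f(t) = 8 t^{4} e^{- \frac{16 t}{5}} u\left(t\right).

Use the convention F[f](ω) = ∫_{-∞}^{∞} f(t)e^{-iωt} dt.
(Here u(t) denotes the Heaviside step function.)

F(ω) = \frac{600000}{\left(5 i \omega + 16\right)^{5}}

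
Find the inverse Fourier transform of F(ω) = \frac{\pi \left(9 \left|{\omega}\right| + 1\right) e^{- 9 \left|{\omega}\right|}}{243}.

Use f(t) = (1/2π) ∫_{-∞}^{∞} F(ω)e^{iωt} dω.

f(t) = \frac{6}{\left(t^{2} + 81\right)^{2}}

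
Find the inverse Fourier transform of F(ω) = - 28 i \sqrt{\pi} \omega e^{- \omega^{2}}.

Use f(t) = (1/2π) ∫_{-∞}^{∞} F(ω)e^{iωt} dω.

f(t) = 7 t e^{- \frac{t^{2}}{4}}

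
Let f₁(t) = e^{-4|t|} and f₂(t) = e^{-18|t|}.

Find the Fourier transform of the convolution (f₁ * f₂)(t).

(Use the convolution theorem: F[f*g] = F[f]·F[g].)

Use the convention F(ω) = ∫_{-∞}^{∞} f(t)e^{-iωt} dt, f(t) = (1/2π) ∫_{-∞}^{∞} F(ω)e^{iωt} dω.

F[f₁*f₂](ω) = \frac{288}{\left(\omega^{2} + 16\right) \left(\omega^{2} + 324\right)}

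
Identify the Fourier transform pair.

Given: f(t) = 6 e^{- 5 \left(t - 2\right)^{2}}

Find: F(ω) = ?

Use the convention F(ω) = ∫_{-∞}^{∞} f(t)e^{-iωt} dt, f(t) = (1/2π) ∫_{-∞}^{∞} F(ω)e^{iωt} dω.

F(ω) = \frac{6 \sqrt{5} \sqrt{\pi} e^{- \frac{\omega \left(\omega + 40 i\right)}{20}}}{5}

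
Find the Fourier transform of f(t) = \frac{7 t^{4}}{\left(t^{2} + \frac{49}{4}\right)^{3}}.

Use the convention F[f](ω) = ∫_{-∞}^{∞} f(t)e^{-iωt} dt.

F(ω) = \frac{\pi \left(49 \omega^{2} - 70 \left|{\omega}\right| + 12\right) e^{- \frac{7 \left|{\omega}\right|}{2}}}{16}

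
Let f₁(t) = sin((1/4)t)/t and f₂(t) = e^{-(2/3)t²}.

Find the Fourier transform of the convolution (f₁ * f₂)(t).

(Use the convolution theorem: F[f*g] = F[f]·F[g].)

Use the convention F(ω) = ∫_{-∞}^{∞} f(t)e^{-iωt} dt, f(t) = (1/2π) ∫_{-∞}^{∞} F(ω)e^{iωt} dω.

F[f₁*f₂](ω) = \begin{cases} \frac{\sqrt{6} \pi^{\frac{3}{2}} e^{- \frac{3 \omega^{2}}{8}}}{2} & \text{for}\: \omega > - \frac{1}{4} \wedge \omega < \frac{1}{4} \\0 & \text{otherwise} \end{cases}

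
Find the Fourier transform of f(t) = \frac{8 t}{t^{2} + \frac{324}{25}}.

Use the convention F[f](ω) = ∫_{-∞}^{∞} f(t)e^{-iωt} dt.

F(ω) = - 8 i \pi e^{- \frac{18 \left|{\omega}\right|}{5}} \operatorname{sign}{\left(\omega \right)}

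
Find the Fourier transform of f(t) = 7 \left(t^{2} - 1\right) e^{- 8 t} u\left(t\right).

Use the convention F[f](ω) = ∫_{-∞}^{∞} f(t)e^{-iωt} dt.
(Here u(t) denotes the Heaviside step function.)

F(ω) = \frac{7 \left(2 i \omega - \left(i \omega + 8\right)^{3} + 16\right)}{\left(i \omega + 8\right)^{4}}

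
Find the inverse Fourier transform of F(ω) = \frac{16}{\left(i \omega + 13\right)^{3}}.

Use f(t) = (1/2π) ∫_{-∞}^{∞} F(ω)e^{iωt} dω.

f(t) = 8 t^{2} e^{- 13 t} u\left(t\right)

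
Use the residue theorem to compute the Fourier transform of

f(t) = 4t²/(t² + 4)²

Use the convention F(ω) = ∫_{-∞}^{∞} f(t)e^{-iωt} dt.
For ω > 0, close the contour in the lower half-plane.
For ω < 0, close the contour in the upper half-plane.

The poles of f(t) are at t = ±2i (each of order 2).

Let g(z) = f(z)e^{-iωz}; for large |z| the factor e^{-iωz} decays in the lower half-plane when ω > 0 and in the upper half-plane when ω < 0.

Case ω > 0 (lower half-plane, clockwise contour ⇒ F(ω) = -2πi·ΣRes):
  Res_{z = - 2 i} g(z) = i \left(\frac{1}{2} - \omega\right) e^{- 2 \omega} (pole of order 2)
  F(ω) = -2πi·ΣRes = \pi \left(1 - 2 \omega\right) e^{- 2 \omega}

Case ω < 0 (upper half-plane, counterclockwise contour ⇒ F(ω) = +2πi·ΣRes):
  Res_{z = 2 i} g(z) = i \left(- \omega - \frac{1}{2}\right) e^{2 \omega} (pole of order 2)
  F(ω) = 2πi·ΣRes = \pi \left(2 \omega + 1\right) e^{2 \omega}

Both cases combine into a single formula in |ω|:

F(ω) = \pi \left(1 - 2 \left|{\omega}\right|\right) e^{- 2 \left|{\omega}\right|}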